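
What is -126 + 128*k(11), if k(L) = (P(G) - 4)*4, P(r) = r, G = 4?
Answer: -126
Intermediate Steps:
k(L) = 0 (k(L) = (4 - 4)*4 = 0*4 = 0)
-126 + 128*k(11) = -126 + 128*0 = -126 + 0 = -126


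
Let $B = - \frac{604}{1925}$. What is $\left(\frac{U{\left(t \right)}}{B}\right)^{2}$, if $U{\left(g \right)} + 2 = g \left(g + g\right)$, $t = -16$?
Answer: $\frac{240958265625}{91204} \approx 2.642 \cdot 10^{6}$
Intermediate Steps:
$U{\left(g \right)} = -2 + 2 g^{2}$ ($U{\left(g \right)} = -2 + g \left(g + g\right) = -2 + g 2 g = -2 + 2 g^{2}$)
$B = - \frac{604}{1925}$ ($B = \left(-604\right) \frac{1}{1925} = - \frac{604}{1925} \approx -0.31377$)
$\left(\frac{U{\left(t \right)}}{B}\right)^{2} = \left(\frac{-2 + 2 \left(-16\right)^{2}}{- \frac{604}{1925}}\right)^{2} = \left(\left(-2 + 2 \cdot 256\right) \left(- \frac{1925}{604}\right)\right)^{2} = \left(\left(-2 + 512\right) \left(- \frac{1925}{604}\right)\right)^{2} = \left(510 \left(- \frac{1925}{604}\right)\right)^{2} = \left(- \frac{490875}{302}\right)^{2} = \frac{240958265625}{91204}$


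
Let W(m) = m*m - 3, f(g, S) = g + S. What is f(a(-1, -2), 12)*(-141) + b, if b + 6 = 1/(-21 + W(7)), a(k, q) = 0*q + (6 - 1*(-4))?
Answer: -77699/25 ≈ -3108.0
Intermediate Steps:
a(k, q) = 10 (a(k, q) = 0 + (6 + 4) = 0 + 10 = 10)
f(g, S) = S + g
W(m) = -3 + m**2 (W(m) = m**2 - 3 = -3 + m**2)
b = -149/25 (b = -6 + 1/(-21 + (-3 + 7**2)) = -6 + 1/(-21 + (-3 + 49)) = -6 + 1/(-21 + 46) = -6 + 1/25 = -149/25 ≈ -5.9600)
f(a(-1, -2), 12)*(-141) + b = (12 + 10)*(-141) - 149/25 = 22*(-141) - 149/25 = -3102 - 149/25 = -77699/25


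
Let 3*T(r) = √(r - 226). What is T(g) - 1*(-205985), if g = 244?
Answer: 205985 + √2 ≈ 2.0599e+5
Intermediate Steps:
T(r) = √(-226 + r)/3 (T(r) = √(r - 226)/3 = √(-226 + r)/3)
T(g) - 1*(-205985) = √(-226 + 244)/3 - 1*(-205985) = √18/3 + 205985 = (3*√2)/3 + 205985 = √2 + 205985 = 205985 + √2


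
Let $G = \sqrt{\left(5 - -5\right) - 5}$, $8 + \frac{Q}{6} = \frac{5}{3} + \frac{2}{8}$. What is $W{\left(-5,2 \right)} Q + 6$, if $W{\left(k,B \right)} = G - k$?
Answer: $- \frac{353}{2} - \frac{73 \sqrt{5}}{2} \approx -258.12$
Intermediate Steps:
$Q = - \frac{73}{2}$ ($Q = -48 + 6 \left(\frac{5}{3} + \frac{2}{8}\right) = -48 + 6 \left(5 \cdot \frac{1}{3} + 2 \cdot \frac{1}{8}\right) = -48 + 6 \left(\frac{5}{3} + \frac{1}{4}\right) = -48 + 6 \cdot \frac{23}{12} = -48 + \frac{23}{2} = - \frac{73}{2} \approx -36.5$)
$G = \sqrt{5}$ ($G = \sqrt{\left(5 + 5\right) - 5} = \sqrt{10 - 5} = \sqrt{5} \approx 2.2361$)
$W{\left(k,B \right)} = \sqrt{5} - k$
$W{\left(-5,2 \right)} Q + 6 = \left(\sqrt{5} - -5\right) \left(- \frac{73}{2}\right) + 6 = \left(\sqrt{5} + 5\right) \left(- \frac{73}{2}\right) + 6 = \left(5 + \sqrt{5}\right) \left(- \frac{73}{2}\right) + 6 = \left(- \frac{365}{2} - \frac{73 \sqrt{5}}{2}\right) + 6 = - \frac{353}{2} - \frac{73 \sqrt{5}}{2}$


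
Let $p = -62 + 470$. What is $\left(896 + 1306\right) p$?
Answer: $898416$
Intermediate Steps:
$p = 408$
$\left(896 + 1306\right) p = \left(896 + 1306\right) 408 = 2202 \cdot 408 = 898416$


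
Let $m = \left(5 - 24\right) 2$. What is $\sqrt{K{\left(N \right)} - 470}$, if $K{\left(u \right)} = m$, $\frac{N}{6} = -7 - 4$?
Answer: $2 i \sqrt{127} \approx 22.539 i$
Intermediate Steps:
$N = -66$ ($N = 6 \left(-7 - 4\right) = 6 \left(-11\right) = -66$)
$m = -38$ ($m = \left(5 - 24\right) 2 = \left(-19\right) 2 = -38$)
$K{\left(u \right)} = -38$
$\sqrt{K{\left(N \right)} - 470} = \sqrt{-38 - 470} = \sqrt{-508} = 2 i \sqrt{127}$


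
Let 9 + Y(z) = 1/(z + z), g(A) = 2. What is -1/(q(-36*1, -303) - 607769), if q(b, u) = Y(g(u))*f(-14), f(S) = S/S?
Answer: 4/2431111 ≈ 1.6453e-6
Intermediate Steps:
Y(z) = -9 + 1/(2*z) (Y(z) = -9 + 1/(z + z) = -9 + 1/(2*z))
f(S) = 1
q(b, u) = -35/4 (q(b, u) = (-9 + (½)/2)*1 = (-9 + (½)*(½))*1 = (-9 + ¼)*1 = -35/4*1 = -35/4)
-1/(q(-36*1, -303) - 607769) = -1/(-35/4 - 607769) = -1/(-2431111/4) = -1*(-4/2431111) = 4/2431111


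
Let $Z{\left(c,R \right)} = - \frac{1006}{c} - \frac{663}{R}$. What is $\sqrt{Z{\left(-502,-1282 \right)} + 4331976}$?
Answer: $\frac{\sqrt{448548891730778962}}{321782} \approx 2081.3$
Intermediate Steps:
$\sqrt{Z{\left(-502,-1282 \right)} + 4331976} = \sqrt{\left(- \frac{1006}{-502} - \frac{663}{-1282}\right) + 4331976} = \sqrt{\left(\left(-1006\right) \left(- \frac{1}{502}\right) - - \frac{663}{1282}\right) + 4331976} = \sqrt{\left(\frac{503}{251} + \frac{663}{1282}\right) + 4331976} = \sqrt{\frac{811259}{321782} + 4331976} = \sqrt{\frac{1393952712491}{321782}} = \frac{\sqrt{448548891730778962}}{321782}$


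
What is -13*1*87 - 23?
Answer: -1154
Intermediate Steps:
-13*1*87 - 23 = -13*87 - 23 = -1131 - 23 = -1154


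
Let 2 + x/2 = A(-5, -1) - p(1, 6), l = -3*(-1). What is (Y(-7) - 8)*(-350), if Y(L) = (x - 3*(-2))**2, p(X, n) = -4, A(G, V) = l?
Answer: -86800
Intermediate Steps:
l = 3
A(G, V) = 3
x = 10 (x = -4 + 2*(3 - 1*(-4)) = -4 + 2*(3 + 4) = -4 + 2*7 = -4 + 14 = 10)
Y(L) = 256 (Y(L) = (10 - 3*(-2))**2 = (10 + 6)**2 = 16**2 = 256)
(Y(-7) - 8)*(-350) = (256 - 8)*(-350) = 248*(-350) = -86800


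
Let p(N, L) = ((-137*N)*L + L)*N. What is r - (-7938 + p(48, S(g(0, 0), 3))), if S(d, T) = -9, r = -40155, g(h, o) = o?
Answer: -2872617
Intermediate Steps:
p(N, L) = N*(L - 137*L*N) (p(N, L) = (-137*L*N + L)*N = (L - 137*L*N)*N = N*(L - 137*L*N))
r - (-7938 + p(48, S(g(0, 0), 3))) = -40155 - (-7938 - 9*48*(1 - 137*48)) = -40155 - (-7938 - 9*48*(1 - 6576)) = -40155 - (-7938 - 9*48*(-6575)) = -40155 - (-7938 + 2840400) = -40155 - 1*2832462 = -40155 - 2832462 = -2872617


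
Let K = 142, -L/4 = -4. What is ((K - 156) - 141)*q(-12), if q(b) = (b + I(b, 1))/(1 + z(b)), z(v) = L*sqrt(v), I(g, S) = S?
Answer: 1705/3073 - 54560*I*sqrt(3)/3073 ≈ 0.55483 - 30.752*I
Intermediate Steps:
L = 16 (L = -4*(-4) = 16)
z(v) = 16*sqrt(v)
q(b) = (1 + b)/(1 + 16*sqrt(b)) (q(b) = (b + 1)/(1 + 16*sqrt(b)) = (1 + b)/(1 + 16*sqrt(b)))
((K - 156) - 141)*q(-12) = ((142 - 156) - 141)*((1 - 12)/(1 + 16*sqrt(-12))) = (-14 - 141)*(-11/(1 + 16*(2*I*sqrt(3)))) = -155*(-11)/(1 + 32*I*sqrt(3)) = -(-1705)/(1 + 32*I*sqrt(3)) = 1705/(1 + 32*I*sqrt(3))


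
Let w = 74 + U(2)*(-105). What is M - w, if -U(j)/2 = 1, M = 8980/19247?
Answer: -5457168/19247 ≈ -283.53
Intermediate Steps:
M = 8980/19247 (M = 8980*(1/19247) = 8980/19247 ≈ 0.46657)
U(j) = -2 (U(j) = -2*1 = -2)
w = 284 (w = 74 - 2*(-105) = 74 + 210 = 284)
M - w = 8980/19247 - 1*284 = 8980/19247 - 284 = -5457168/19247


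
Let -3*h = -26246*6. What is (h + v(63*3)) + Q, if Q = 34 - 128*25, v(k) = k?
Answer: 49515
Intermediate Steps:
h = 52492 (h = -(-26246)*6/3 = -1/3*(-157476) = 52492)
Q = -3166 (Q = 34 - 3200 = -3166)
(h + v(63*3)) + Q = (52492 + 63*3) - 3166 = (52492 + 189) - 3166 = 52681 - 3166 = 49515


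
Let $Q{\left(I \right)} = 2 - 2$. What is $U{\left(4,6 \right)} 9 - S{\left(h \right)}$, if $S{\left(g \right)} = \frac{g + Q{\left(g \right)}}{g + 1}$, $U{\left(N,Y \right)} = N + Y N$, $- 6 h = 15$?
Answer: $\frac{751}{3} \approx 250.33$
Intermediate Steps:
$h = - \frac{5}{2}$ ($h = \left(- \frac{1}{6}\right) 15 = - \frac{5}{2} \approx -2.5$)
$Q{\left(I \right)} = 0$ ($Q{\left(I \right)} = 2 - 2 = 0$)
$U{\left(N,Y \right)} = N + N Y$
$S{\left(g \right)} = \frac{g}{1 + g}$ ($S{\left(g \right)} = \frac{g + 0}{g + 1} = \frac{g}{1 + g}$)
$U{\left(4,6 \right)} 9 - S{\left(h \right)} = 4 \left(1 + 6\right) 9 - - \frac{5}{2 \left(1 - \frac{5}{2}\right)} = 4 \cdot 7 \cdot 9 - - \frac{5}{2 \left(- \frac{3}{2}\right)} = 28 \cdot 9 - \left(- \frac{5}{2}\right) \left(- \frac{2}{3}\right) = 252 - \frac{5}{3} = \frac{751}{3}$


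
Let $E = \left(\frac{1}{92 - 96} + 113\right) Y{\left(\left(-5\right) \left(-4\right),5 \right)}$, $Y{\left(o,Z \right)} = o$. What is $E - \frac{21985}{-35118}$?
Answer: $\frac{79213075}{35118} \approx 2255.6$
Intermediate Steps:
$E = 2255$ ($E = \left(\frac{1}{92 - 96} + 113\right) \left(\left(-5\right) \left(-4\right)\right) = \left(\frac{1}{-4} + 113\right) 20 = \left(- \frac{1}{4} + 113\right) 20 = \frac{451}{4} \cdot 20 = 2255$)
$E - \frac{21985}{-35118} = 2255 - \frac{21985}{-35118} = 2255 - 21985 \left(- \frac{1}{35118}\right) = 2255 - - \frac{21985}{35118} = 2255 + \frac{21985}{35118} = \frac{79213075}{35118}$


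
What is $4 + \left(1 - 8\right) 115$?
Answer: $-801$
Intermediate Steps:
$4 + \left(1 - 8\right) 115 = 4 - 805 = -801$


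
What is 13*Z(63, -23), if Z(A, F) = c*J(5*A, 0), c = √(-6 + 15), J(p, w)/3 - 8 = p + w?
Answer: 37791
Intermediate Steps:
J(p, w) = 24 + 3*p + 3*w (J(p, w) = 24 + 3*(p + w) = 24 + (3*p + 3*w) = 24 + 3*p + 3*w)
c = 3 (c = √9 = 3)
Z(A, F) = 72 + 45*A (Z(A, F) = 3*(24 + 3*(5*A) + 3*0) = 3*(24 + 15*A + 0) = 3*(24 + 15*A) = 72 + 45*A)
13*Z(63, -23) = 13*(72 + 45*63) = 13*(72 + 2835) = 13*2907 = 37791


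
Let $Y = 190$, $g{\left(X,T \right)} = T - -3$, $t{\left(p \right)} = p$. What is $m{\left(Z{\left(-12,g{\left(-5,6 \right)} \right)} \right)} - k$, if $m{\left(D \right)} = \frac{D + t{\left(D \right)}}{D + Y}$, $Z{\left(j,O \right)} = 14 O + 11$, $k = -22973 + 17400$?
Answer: $\frac{1822645}{327} \approx 5573.8$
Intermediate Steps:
$g{\left(X,T \right)} = 3 + T$ ($g{\left(X,T \right)} = T + 3 = 3 + T$)
$k = -5573$
$Z{\left(j,O \right)} = 11 + 14 O$
$m{\left(D \right)} = \frac{2 D}{190 + D}$ ($m{\left(D \right)} = \frac{D + D}{D + 190} = \frac{2 D}{190 + D}$)
$m{\left(Z{\left(-12,g{\left(-5,6 \right)} \right)} \right)} - k = \frac{2 \left(11 + 14 \left(3 + 6\right)\right)}{190 + \left(11 + 14 \left(3 + 6\right)\right)} - -5573 = \frac{2 \left(11 + 14 \cdot 9\right)}{190 + \left(11 + 14 \cdot 9\right)} + 5573 = \frac{2 \left(11 + 126\right)}{190 + \left(11 + 126\right)} + 5573 = 2 \cdot 137 \frac{1}{190 + 137} + 5573 = 2 \cdot 137 \cdot \frac{1}{327} + 5573 = \frac{274}{327} + 5573 = \frac{1822645}{327}$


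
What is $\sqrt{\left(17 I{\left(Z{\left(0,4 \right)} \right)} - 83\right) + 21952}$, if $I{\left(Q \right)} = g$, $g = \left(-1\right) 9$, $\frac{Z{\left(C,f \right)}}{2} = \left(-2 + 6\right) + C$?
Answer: $2 \sqrt{5429} \approx 147.36$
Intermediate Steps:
$Z{\left(C,f \right)} = 8 + 2 C$ ($Z{\left(C,f \right)} = 2 \left(\left(-2 + 6\right) + C\right) = 2 \left(4 + C\right) = 8 + 2 C$)
$g = -9$
$I{\left(Q \right)} = -9$
$\sqrt{\left(17 I{\left(Z{\left(0,4 \right)} \right)} - 83\right) + 21952} = \sqrt{\left(17 \left(-9\right) - 83\right) + 21952} = \sqrt{\left(-153 - 83\right) + 21952} = \sqrt{-236 + 21952} = \sqrt{21716} = 2 \sqrt{5429}$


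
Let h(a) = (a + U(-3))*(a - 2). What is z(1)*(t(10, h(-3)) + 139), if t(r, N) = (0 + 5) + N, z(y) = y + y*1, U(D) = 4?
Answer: 278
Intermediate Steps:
z(y) = 2*y (z(y) = y + y = 2*y)
h(a) = (-2 + a)*(4 + a) (h(a) = (a + 4)*(a - 2) = (4 + a)*(-2 + a) = (-2 + a)*(4 + a))
t(r, N) = 5 + N
z(1)*(t(10, h(-3)) + 139) = (2*1)*((5 + (-8 + (-3)² + 2*(-3))) + 139) = 2*((5 + (-8 + 9 - 6)) + 139) = 2*((5 - 5) + 139) = 2*(0 + 139) = 2*139 = 278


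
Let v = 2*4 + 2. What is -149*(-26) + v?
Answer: 3884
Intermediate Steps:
v = 10 (v = 8 + 2 = 10)
-149*(-26) + v = -149*(-26) + 10 = 3874 + 10 = 3884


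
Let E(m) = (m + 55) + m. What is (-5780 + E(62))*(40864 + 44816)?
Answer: -479893680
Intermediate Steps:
E(m) = 55 + 2*m (E(m) = (55 + m) + m = 55 + 2*m)
(-5780 + E(62))*(40864 + 44816) = (-5780 + (55 + 2*62))*(40864 + 44816) = (-5780 + (55 + 124))*85680 = (-5780 + 179)*85680 = -5601*85680 = -479893680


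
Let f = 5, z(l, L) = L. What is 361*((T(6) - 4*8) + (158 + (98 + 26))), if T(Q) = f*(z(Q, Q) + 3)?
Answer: 106495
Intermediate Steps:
T(Q) = 15 + 5*Q (T(Q) = 5*(Q + 3) = 5*(3 + Q) = 15 + 5*Q)
361*((T(6) - 4*8) + (158 + (98 + 26))) = 361*(((15 + 5*6) - 4*8) + (158 + (98 + 26))) = 361*(((15 + 30) - 32) + (158 + 124)) = 361*((45 - 32) + 282) = 361*(13 + 282) = 361*295 = 106495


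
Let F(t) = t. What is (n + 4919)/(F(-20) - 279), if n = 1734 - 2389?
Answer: -328/23 ≈ -14.261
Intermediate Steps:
n = -655
(n + 4919)/(F(-20) - 279) = (-655 + 4919)/(-20 - 279) = 4264/(-299) = 4264*(-1/299) = -328/23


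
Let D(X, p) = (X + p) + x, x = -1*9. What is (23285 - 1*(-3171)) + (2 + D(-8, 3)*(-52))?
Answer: 27186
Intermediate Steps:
x = -9
D(X, p) = -9 + X + p (D(X, p) = (X + p) - 9 = -9 + X + p)
(23285 - 1*(-3171)) + (2 + D(-8, 3)*(-52)) = (23285 - 1*(-3171)) + (2 + (-9 - 8 + 3)*(-52)) = (23285 + 3171) + (2 - 14*(-52)) = 26456 + (2 + 728) = 26456 + 730 = 27186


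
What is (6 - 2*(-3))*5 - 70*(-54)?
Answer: 3840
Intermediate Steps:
(6 - 2*(-3))*5 - 70*(-54) = (6 + 6)*5 + 3780 = 12*5 + 3780 = 60 + 3780 = 3840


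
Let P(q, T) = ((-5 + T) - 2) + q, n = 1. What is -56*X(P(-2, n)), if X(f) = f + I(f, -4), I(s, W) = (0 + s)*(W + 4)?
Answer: 448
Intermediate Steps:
P(q, T) = -7 + T + q (P(q, T) = (-7 + T) + q = -7 + T + q)
I(s, W) = s*(4 + W)
X(f) = f (X(f) = f + f*(4 - 4) = f + f*0 = f + 0 = f)
-56*X(P(-2, n)) = -56*(-7 + 1 - 2) = -56*(-8) = 448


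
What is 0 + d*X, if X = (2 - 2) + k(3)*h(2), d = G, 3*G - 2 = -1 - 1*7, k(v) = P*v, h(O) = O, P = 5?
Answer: -60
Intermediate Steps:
k(v) = 5*v
G = -2 (G = ⅔ + (-1 - 1*7)/3 = ⅔ + (-1 - 7)/3 = ⅔ + (⅓)*(-8) = ⅔ - 8/3 = -2)
d = -2
X = 30 (X = (2 - 2) + (5*3)*2 = 0 + 15*2 = 0 + 30 = 30)
0 + d*X = 0 - 2*30 = 0 - 60 = -60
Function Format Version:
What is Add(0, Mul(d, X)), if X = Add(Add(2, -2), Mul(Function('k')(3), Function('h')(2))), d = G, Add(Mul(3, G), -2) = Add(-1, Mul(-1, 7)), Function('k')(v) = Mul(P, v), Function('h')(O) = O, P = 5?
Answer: -60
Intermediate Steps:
Function('k')(v) = Mul(5, v)
G = -2 (G = Add(Rational(2, 3), Mul(Rational(1, 3), Add(-1, Mul(-1, 7)))) = Add(Rational(2, 3), Mul(Rational(1, 3), Add(-1, -7))) = Add(Rational(2, 3), Mul(Rational(1, 3), -8)) = Add(Rational(2, 3), Rational(-8, 3)) = -2)
d = -2
X = 30 (X = Add(Add(2, -2), Mul(Mul(5, 3), 2)) = Add(0, Mul(15, 2)) = Add(0, 30) = 30)
Add(0, Mul(d, X)) = Add(0, Mul(-2, 30)) = Add(0, -60) = -60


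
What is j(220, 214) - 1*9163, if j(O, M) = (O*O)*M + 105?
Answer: 10348542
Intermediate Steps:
j(O, M) = 105 + M*O² (j(O, M) = O²*M + 105 = M*O² + 105 = 105 + M*O²)
j(220, 214) - 1*9163 = (105 + 214*220²) - 1*9163 = (105 + 214*48400) - 9163 = (105 + 10357600) - 9163 = 10357705 - 9163 = 10348542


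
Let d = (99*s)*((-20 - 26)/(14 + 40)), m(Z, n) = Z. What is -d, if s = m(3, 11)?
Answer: 253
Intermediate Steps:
s = 3
d = -253 (d = (99*3)*((-20 - 26)/(14 + 40)) = 297*(-46/54) = 297*(-46*1/54) = 297*(-23/27) = -253)
-d = -1*(-253) = 253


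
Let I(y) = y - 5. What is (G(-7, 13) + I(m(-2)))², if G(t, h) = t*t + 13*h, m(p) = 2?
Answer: 46225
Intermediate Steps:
I(y) = -5 + y
G(t, h) = t² + 13*h
(G(-7, 13) + I(m(-2)))² = (((-7)² + 13*13) + (-5 + 2))² = ((49 + 169) - 3)² = (218 - 3)² = 215² = 46225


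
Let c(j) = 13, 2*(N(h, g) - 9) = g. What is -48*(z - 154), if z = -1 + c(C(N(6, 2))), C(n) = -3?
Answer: 6816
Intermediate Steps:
N(h, g) = 9 + g/2
z = 12 (z = -1 + 13 = 12)
-48*(z - 154) = -48*(12 - 154) = -48*(-142) = 6816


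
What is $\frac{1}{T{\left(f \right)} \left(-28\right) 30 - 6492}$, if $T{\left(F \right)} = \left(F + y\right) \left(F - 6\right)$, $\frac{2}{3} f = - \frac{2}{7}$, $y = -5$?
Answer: $- \frac{7}{250644} \approx -2.7928 \cdot 10^{-5}$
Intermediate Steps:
$f = - \frac{3}{7}$ ($f = \frac{3 \left(- \frac{2}{7}\right)}{2} = \frac{3 \left(\left(-2\right) \frac{1}{7}\right)}{2} = \frac{3}{2} \left(- \frac{2}{7}\right) = - \frac{3}{7} \approx -0.42857$)
$T{\left(F \right)} = \left(-6 + F\right) \left(-5 + F\right)$ ($T{\left(F \right)} = \left(F - 5\right) \left(F - 6\right) = \left(-5 + F\right) \left(-6 + F\right) = \left(-6 + F\right) \left(-5 + F\right)$)
$\frac{1}{T{\left(f \right)} \left(-28\right) 30 - 6492} = \frac{1}{\left(30 + \left(- \frac{3}{7}\right)^{2} - - \frac{33}{7}\right) \left(-28\right) 30 - 6492} = \frac{1}{\left(30 + \frac{9}{49} + \frac{33}{7}\right) \left(-28\right) 30 - 6492} = \frac{1}{\frac{1710}{49} \left(-28\right) 30 - 6492} = \frac{1}{\left(- \frac{6840}{7}\right) 30 - 6492} = \frac{1}{- \frac{205200}{7} - 6492} = \frac{1}{- \frac{250644}{7}} = - \frac{7}{250644}$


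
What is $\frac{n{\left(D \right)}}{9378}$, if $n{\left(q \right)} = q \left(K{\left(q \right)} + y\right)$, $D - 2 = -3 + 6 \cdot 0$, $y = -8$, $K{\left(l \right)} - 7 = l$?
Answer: $\frac{1}{4689} \approx 0.00021327$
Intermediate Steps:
$K{\left(l \right)} = 7 + l$
$D = -1$ ($D = 2 + \left(-3 + 6 \cdot 0\right) = 2 + \left(-3 + 0\right) = 2 - 3 = -1$)
$n{\left(q \right)} = q \left(-1 + q\right)$ ($n{\left(q \right)} = q \left(\left(7 + q\right) - 8\right) = q \left(-1 + q\right)$)
$\frac{n{\left(D \right)}}{9378} = \frac{\left(-1\right) \left(-1 - 1\right)}{9378} = \left(-1\right) \left(-2\right) \frac{1}{9378} = 2 \cdot \frac{1}{9378} = \frac{1}{4689}$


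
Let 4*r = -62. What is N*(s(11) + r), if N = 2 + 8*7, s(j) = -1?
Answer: -957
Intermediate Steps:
r = -31/2 (r = (1/4)*(-62) = -31/2 ≈ -15.500)
N = 58 (N = 2 + 56 = 58)
N*(s(11) + r) = 58*(-1 - 31/2) = 58*(-33/2) = -957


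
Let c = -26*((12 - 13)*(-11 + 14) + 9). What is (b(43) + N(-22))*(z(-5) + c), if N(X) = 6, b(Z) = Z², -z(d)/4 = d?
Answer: -252280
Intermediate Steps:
z(d) = -4*d
c = -156 (c = -26*(-1*3 + 9) = -26*(-3 + 9) = -26*6 = -156)
(b(43) + N(-22))*(z(-5) + c) = (43² + 6)*(-4*(-5) - 156) = (1849 + 6)*(20 - 156) = 1855*(-136) = -252280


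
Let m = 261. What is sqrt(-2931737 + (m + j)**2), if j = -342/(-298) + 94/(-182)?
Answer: 2*I*sqrt(131601269875162)/13559 ≈ 1692.1*I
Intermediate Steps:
j = 8558/13559 (j = -342*(-1/298) + 94*(-1/182) = 171/149 - 47/91 = 8558/13559 ≈ 0.63117)
sqrt(-2931737 + (m + j)**2) = sqrt(-2931737 + (261 + 8558/13559)**2) = sqrt(-2931737 + (3547457/13559)**2) = sqrt(-2931737 + 12584451166849/183846481) = sqrt(-526405079500648/183846481) = 2*I*sqrt(131601269875162)/13559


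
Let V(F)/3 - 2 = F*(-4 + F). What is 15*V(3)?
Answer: -45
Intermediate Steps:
V(F) = 6 + 3*F*(-4 + F) (V(F) = 6 + 3*(F*(-4 + F)) = 6 + 3*F*(-4 + F))
15*V(3) = 15*(6 - 12*3 + 3*3²) = 15*(6 - 36 + 3*9) = 15*(6 - 36 + 27) = 15*(-3) = -45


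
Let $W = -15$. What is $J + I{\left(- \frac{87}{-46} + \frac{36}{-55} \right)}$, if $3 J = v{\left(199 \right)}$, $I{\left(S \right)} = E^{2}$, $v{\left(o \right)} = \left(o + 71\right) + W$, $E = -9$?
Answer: $166$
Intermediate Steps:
$v{\left(o \right)} = 56 + o$ ($v{\left(o \right)} = \left(o + 71\right) - 15 = \left(71 + o\right) - 15 = 56 + o$)
$I{\left(S \right)} = 81$ ($I{\left(S \right)} = \left(-9\right)^{2} = 81$)
$J = 85$ ($J = \frac{56 + 199}{3} = \frac{1}{3} \cdot 255 = 85$)
$J + I{\left(- \frac{87}{-46} + \frac{36}{-55} \right)} = 85 + 81 = 166$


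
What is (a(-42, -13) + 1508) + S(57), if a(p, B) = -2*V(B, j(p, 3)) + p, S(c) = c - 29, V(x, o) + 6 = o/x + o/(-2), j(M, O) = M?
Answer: 18948/13 ≈ 1457.5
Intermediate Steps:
V(x, o) = -6 - o/2 + o/x (V(x, o) = -6 + (o/x + o/(-2)) = -6 + (o/x + o*(-½)) = -6 + (o/x - o/2) = -6 + (-o/2 + o/x) = -6 - o/2 + o/x)
S(c) = -29 + c
a(p, B) = 12 + 2*p - 2*p/B (a(p, B) = -2*(-6 - p/2 + p/B) + p = (12 + p - 2*p/B) + p = 12 + 2*p - 2*p/B)
(a(-42, -13) + 1508) + S(57) = ((12 + 2*(-42) - 2*(-42)/(-13)) + 1508) + (-29 + 57) = ((12 - 84 - 2*(-42)*(-1/13)) + 1508) + 28 = ((12 - 84 - 84/13) + 1508) + 28 = (-1020/13 + 1508) + 28 = 18584/13 + 28 = 18948/13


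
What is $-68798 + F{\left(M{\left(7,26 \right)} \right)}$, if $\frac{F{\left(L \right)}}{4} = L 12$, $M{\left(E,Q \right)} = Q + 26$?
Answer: $-66302$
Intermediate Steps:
$M{\left(E,Q \right)} = 26 + Q$
$F{\left(L \right)} = 48 L$ ($F{\left(L \right)} = 4 L 12 = 4 \cdot 12 L = 48 L$)
$-68798 + F{\left(M{\left(7,26 \right)} \right)} = -68798 + 48 \left(26 + 26\right) = -68798 + 48 \cdot 52 = -68798 + 2496 = -66302$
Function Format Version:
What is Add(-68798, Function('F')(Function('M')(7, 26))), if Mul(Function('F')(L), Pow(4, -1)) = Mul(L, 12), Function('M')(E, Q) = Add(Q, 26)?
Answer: -66302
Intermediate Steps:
Function('M')(E, Q) = Add(26, Q)
Function('F')(L) = Mul(48, L) (Function('F')(L) = Mul(4, Mul(L, 12)) = Mul(4, Mul(12, L)) = Mul(48, L))
Add(-68798, Function('F')(Function('M')(7, 26))) = Add(-68798, Mul(48, Add(26, 26))) = Add(-68798, Mul(48, 52)) = Add(-68798, 2496) = -66302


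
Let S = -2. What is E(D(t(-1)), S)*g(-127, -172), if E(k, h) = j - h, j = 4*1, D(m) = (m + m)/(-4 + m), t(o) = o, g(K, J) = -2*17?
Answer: -204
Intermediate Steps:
g(K, J) = -34
D(m) = 2*m/(-4 + m) (D(m) = (2*m)/(-4 + m) = 2*m/(-4 + m))
j = 4
E(k, h) = 4 - h
E(D(t(-1)), S)*g(-127, -172) = (4 - 1*(-2))*(-34) = (4 + 2)*(-34) = 6*(-34) = -204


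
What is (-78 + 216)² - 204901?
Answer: -185857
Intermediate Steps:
(-78 + 216)² - 204901 = 138² - 204901 = 19044 - 204901 = -185857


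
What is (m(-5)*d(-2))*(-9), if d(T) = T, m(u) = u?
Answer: -90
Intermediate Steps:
(m(-5)*d(-2))*(-9) = -5*(-2)*(-9) = 10*(-9) = -90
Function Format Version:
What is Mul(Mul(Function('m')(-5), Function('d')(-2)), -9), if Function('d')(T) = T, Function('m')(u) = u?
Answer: -90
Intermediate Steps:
Mul(Mul(Function('m')(-5), Function('d')(-2)), -9) = Mul(Mul(-5, -2), -9) = Mul(10, -9) = -90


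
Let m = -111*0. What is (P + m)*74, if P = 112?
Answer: 8288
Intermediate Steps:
m = 0
(P + m)*74 = (112 + 0)*74 = 112*74 = 8288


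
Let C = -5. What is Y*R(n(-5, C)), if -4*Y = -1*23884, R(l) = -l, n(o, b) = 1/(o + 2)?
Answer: 5971/3 ≈ 1990.3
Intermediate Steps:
n(o, b) = 1/(2 + o)
Y = 5971 (Y = -(-1)*23884/4 = -1/4*(-23884) = 5971)
Y*R(n(-5, C)) = 5971*(-1/(2 - 5)) = 5971*(-1/(-3)) = 5971*(-1*(-1/3)) = 5971*(1/3) = 5971/3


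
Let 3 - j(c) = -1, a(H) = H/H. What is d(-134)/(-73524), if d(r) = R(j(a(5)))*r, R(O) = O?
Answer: 134/18381 ≈ 0.0072901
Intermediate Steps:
a(H) = 1
j(c) = 4 (j(c) = 3 - 1*(-1) = 3 + 1 = 4)
d(r) = 4*r
d(-134)/(-73524) = (4*(-134))/(-73524) = -536*(-1/73524) = 134/18381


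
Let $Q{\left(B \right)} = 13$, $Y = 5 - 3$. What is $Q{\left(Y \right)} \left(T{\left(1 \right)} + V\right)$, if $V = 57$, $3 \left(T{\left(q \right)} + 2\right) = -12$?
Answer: $663$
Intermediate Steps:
$Y = 2$
$T{\left(q \right)} = -6$ ($T{\left(q \right)} = -2 + \frac{1}{3} \left(-12\right) = -2 - 4 = -6$)
$Q{\left(Y \right)} \left(T{\left(1 \right)} + V\right) = 13 \left(-6 + 57\right) = 13 \cdot 51 = 663$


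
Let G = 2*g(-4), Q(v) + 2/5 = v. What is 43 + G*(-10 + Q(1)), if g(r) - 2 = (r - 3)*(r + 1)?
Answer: -1947/5 ≈ -389.40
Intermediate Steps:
Q(v) = -2/5 + v
g(r) = 2 + (1 + r)*(-3 + r) (g(r) = 2 + (r - 3)*(r + 1) = 2 + (-3 + r)*(1 + r) = 2 + (1 + r)*(-3 + r))
G = 46 (G = 2*(-1 + (-4)**2 - 2*(-4)) = 2*(-1 + 16 + 8) = 2*23 = 46)
43 + G*(-10 + Q(1)) = 43 + 46*(-10 + (-2/5 + 1)) = 43 + 46*(-10 + 3/5) = 43 + 46*(-47/5) = 43 - 2162/5 = -1947/5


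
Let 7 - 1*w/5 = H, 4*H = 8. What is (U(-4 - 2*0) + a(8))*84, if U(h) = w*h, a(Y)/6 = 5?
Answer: -5880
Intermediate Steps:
H = 2 (H = (1/4)*8 = 2)
a(Y) = 30 (a(Y) = 6*5 = 30)
w = 25 (w = 35 - 5*2 = 35 - 10 = 25)
U(h) = 25*h
(U(-4 - 2*0) + a(8))*84 = (25*(-4 - 2*0) + 30)*84 = (25*(-4 + 0) + 30)*84 = (25*(-4) + 30)*84 = (-100 + 30)*84 = -70*84 = -5880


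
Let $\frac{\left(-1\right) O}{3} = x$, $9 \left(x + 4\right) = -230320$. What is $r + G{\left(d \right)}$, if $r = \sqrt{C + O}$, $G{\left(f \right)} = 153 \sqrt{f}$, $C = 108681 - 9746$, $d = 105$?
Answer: $153 \sqrt{105} + \frac{\sqrt{1581483}}{3} \approx 1987.0$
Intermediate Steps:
$x = - \frac{230356}{9}$ ($x = -4 + \frac{1}{9} \left(-230320\right) = -4 - \frac{230320}{9} = - \frac{230356}{9} \approx -25595.0$)
$C = 98935$ ($C = 108681 - 9746 = 98935$)
$O = \frac{230356}{3}$ ($O = \left(-3\right) \left(- \frac{230356}{9}\right) = \frac{230356}{3} \approx 76785.0$)
$r = \frac{\sqrt{1581483}}{3}$ ($r = \sqrt{98935 + \frac{230356}{3}} = \sqrt{\frac{527161}{3}} = \frac{\sqrt{1581483}}{3} \approx 419.19$)
$r + G{\left(d \right)} = \frac{\sqrt{1581483}}{3} + 153 \sqrt{105} = 153 \sqrt{105} + \frac{\sqrt{1581483}}{3}$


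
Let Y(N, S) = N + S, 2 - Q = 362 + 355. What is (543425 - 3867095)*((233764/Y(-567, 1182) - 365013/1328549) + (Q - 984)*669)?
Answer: 167379317033092808/44321 ≈ 3.7765e+12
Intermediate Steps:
Q = -715 (Q = 2 - (362 + 355) = 2 - 1*717 = 2 - 717 = -715)
(543425 - 3867095)*((233764/Y(-567, 1182) - 365013/1328549) + (Q - 984)*669) = (543425 - 3867095)*((233764/(-567 + 1182) - 365013/1328549) + (-715 - 984)*669) = -3323670*((233764/615 - 365013*1/1328549) - 1699*669) = -3323670*((233764*(1/615) - 297/1081) - 1136631) = -3323670*((233764/615 - 297/1081) - 1136631) = -3323670*(252516229/664815 - 1136631) = -3323670*(-755396822036/664815) = 167379317033092808/44321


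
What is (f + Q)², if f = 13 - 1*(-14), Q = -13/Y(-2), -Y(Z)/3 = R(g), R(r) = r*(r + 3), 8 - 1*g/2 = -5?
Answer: 22080601/30276 ≈ 729.31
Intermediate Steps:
g = 26 (g = 16 - 2*(-5) = 16 + 10 = 26)
R(r) = r*(3 + r)
Y(Z) = -2262 (Y(Z) = -78*(3 + 26) = -78*29 = -3*754 = -2262)
Q = 1/174 (Q = -13/(-2262) = -13*(-1/2262) = 1/174 ≈ 0.0057471)
f = 27 (f = 13 + 14 = 27)
(f + Q)² = (27 + 1/174)² = (4699/174)² = 22080601/30276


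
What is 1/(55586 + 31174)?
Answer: 1/86760 ≈ 1.1526e-5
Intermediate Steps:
1/(55586 + 31174) = 1/86760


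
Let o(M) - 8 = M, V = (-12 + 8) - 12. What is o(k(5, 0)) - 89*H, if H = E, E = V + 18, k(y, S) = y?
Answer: -165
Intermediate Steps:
V = -16 (V = -4 - 12 = -16)
o(M) = 8 + M
E = 2 (E = -16 + 18 = 2)
H = 2
o(k(5, 0)) - 89*H = (8 + 5) - 89*2 = 13 - 178 = -165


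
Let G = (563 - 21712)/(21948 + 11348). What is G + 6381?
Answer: 212440627/33296 ≈ 6380.4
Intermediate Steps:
G = -21149/33296 ≈ -0.63518
G + 6381 = -21149/33296 + 6381 = 212440627/33296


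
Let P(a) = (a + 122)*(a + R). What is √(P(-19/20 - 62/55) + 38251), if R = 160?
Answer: √2767972969/220 ≈ 239.14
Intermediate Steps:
P(a) = (122 + a)*(160 + a) (P(a) = (a + 122)*(a + 160) = (122 + a)*(160 + a))
√(P(-19/20 - 62/55) + 38251) = √((19520 + (-19/20 - 62/55)² + 282*(-19/20 - 62/55)) + 38251) = √((19520 + (-457/220)² + 282*(-457/220)) + 38251) = √((19520 + 208849/48400 - 64437/110) + 38251) = √(916624569/48400 + 38251) = √(2767972969/48400) = √2767972969/220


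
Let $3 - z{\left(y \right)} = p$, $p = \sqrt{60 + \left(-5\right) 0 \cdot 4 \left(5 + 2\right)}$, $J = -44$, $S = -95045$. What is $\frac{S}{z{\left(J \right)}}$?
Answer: $\frac{95045}{17} + \frac{190090 \sqrt{15}}{51} \approx 20026.0$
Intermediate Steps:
$p = 2 \sqrt{15}$ ($p = \sqrt{60 + 0 \cdot 4 \cdot 7} = \sqrt{60 + 0 \cdot 7} = \sqrt{60 + 0} = \sqrt{60} = 2 \sqrt{15} \approx 7.746$)
$z{\left(y \right)} = 3 - 2 \sqrt{15}$
$\frac{S}{z{\left(J \right)}} = - \frac{95045}{3 - 2 \sqrt{15}}$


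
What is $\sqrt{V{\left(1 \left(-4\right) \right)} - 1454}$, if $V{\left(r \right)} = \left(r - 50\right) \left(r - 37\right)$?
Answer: $2 \sqrt{190} \approx 27.568$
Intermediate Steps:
$V{\left(r \right)} = \left(-50 + r\right) \left(-37 + r\right)$
$\sqrt{V{\left(1 \left(-4\right) \right)} - 1454} = \sqrt{\left(1850 + \left(1 \left(-4\right)\right)^{2} - 87 \cdot 1 \left(-4\right)\right) - 1454} = \sqrt{\left(1850 + \left(-4\right)^{2} - -348\right) - 1454} = \sqrt{\left(1850 + 16 + 348\right) - 1454} = \sqrt{2214 - 1454} = \sqrt{760} = 2 \sqrt{190}$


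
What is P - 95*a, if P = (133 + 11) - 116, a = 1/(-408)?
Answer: 11519/408 ≈ 28.233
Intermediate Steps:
a = -1/408 ≈ -0.0024510
P = 28 (P = 144 - 116 = 28)
P - 95*a = 28 - 95*(-1/408) = 28 + 95/408 = 11519/408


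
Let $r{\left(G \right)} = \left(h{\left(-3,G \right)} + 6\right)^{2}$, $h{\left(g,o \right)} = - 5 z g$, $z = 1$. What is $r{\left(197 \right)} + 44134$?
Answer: $44575$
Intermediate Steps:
$h{\left(g,o \right)} = - 5 g$ ($h{\left(g,o \right)} = \left(-5\right) 1 g = - 5 g$)
$r{\left(G \right)} = 441$ ($r{\left(G \right)} = \left(\left(-5\right) \left(-3\right) + 6\right)^{2} = \left(15 + 6\right)^{2} = 21^{2} = 441$)
$r{\left(197 \right)} + 44134 = 441 + 44134 = 44575$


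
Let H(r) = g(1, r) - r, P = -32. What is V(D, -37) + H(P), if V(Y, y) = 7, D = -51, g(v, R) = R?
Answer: 7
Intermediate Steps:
H(r) = 0 (H(r) = r - r = 0)
V(D, -37) + H(P) = 7 + 0 = 7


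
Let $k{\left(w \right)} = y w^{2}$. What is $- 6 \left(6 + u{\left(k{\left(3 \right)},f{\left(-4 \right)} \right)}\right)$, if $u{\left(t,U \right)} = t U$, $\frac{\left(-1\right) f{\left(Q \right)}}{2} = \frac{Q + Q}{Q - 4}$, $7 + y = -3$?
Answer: $-1116$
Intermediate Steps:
$y = -10$ ($y = -7 - 3 = -10$)
$f{\left(Q \right)} = - \frac{4 Q}{-4 + Q}$ ($f{\left(Q \right)} = - 2 \frac{Q + Q}{Q - 4} = - 2 \frac{2 Q}{-4 + Q} = - \frac{4 Q}{-4 + Q}$)
$k{\left(w \right)} = - 10 w^{2}$
$u{\left(t,U \right)} = U t$
$- 6 \left(6 + u{\left(k{\left(3 \right)},f{\left(-4 \right)} \right)}\right) = - 6 \left(6 + \left(-4\right) \left(-4\right) \frac{1}{-4 - 4} \left(- 10 \cdot 3^{2}\right)\right) = - 6 \left(6 + \left(-4\right) \left(-4\right) \frac{1}{-8} \left(\left(-10\right) 9\right)\right) = - 6 \left(6 + \left(-4\right) \left(-4\right) \left(- \frac{1}{8}\right) \left(-90\right)\right) = - 6 \left(6 - -180\right) = - 6 \left(6 + 180\right) = \left(-6\right) 186 = -1116$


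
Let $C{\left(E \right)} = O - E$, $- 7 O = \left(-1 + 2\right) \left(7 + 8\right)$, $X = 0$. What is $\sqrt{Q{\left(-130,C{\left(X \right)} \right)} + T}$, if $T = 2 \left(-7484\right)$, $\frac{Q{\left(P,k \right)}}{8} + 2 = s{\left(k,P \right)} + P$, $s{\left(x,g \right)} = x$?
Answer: $\frac{44 i \sqrt{406}}{7} \approx 126.65 i$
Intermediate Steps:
$O = - \frac{15}{7}$ ($O = - \frac{\left(-1 + 2\right) \left(7 + 8\right)}{7} = - \frac{1 \cdot 15}{7} = \left(- \frac{1}{7}\right) 15 = - \frac{15}{7} \approx -2.1429$)
$C{\left(E \right)} = - \frac{15}{7} - E$
$Q{\left(P,k \right)} = -16 + 8 P + 8 k$ ($Q{\left(P,k \right)} = -16 + 8 \left(k + P\right) = -16 + 8 \left(P + k\right) = -16 + \left(8 P + 8 k\right) = -16 + 8 P + 8 k$)
$T = -14968$
$\sqrt{Q{\left(-130,C{\left(X \right)} \right)} + T} = \sqrt{\left(-16 + 8 \left(-130\right) + 8 \left(- \frac{15}{7} - 0\right)\right) - 14968} = \sqrt{\left(-16 - 1040 + 8 \left(- \frac{15}{7} + 0\right)\right) - 14968} = \sqrt{\left(-16 - 1040 + 8 \left(- \frac{15}{7}\right)\right) - 14968} = \sqrt{\left(-16 - 1040 - \frac{120}{7}\right) - 14968} = \sqrt{- \frac{7512}{7} - 14968} = \sqrt{- \frac{112288}{7}} = \frac{44 i \sqrt{406}}{7}$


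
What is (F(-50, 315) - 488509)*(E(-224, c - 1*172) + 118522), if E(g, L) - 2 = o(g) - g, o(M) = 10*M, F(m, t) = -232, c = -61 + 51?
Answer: -56942236428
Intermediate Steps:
c = -10
E(g, L) = 2 + 9*g (E(g, L) = 2 + (10*g - g) = 2 + 9*g)
(F(-50, 315) - 488509)*(E(-224, c - 1*172) + 118522) = (-232 - 488509)*((2 + 9*(-224)) + 118522) = -488741*((2 - 2016) + 118522) = -488741*(-2014 + 118522) = -488741*116508 = -56942236428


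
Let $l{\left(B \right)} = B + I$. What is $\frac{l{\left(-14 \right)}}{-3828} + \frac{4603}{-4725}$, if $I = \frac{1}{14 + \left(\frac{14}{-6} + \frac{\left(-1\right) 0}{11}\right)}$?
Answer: $- \frac{5851513}{6029100} \approx -0.97054$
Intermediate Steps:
$I = \frac{3}{35}$ ($I = \frac{1}{14 + \left(14 \left(- \frac{1}{6}\right) + 0 \cdot \frac{1}{11}\right)} = \frac{1}{14 + \left(- \frac{7}{3} + 0\right)} = \frac{1}{14 - \frac{7}{3}} = \frac{1}{\frac{35}{3}} = \frac{3}{35} \approx 0.085714$)
$l{\left(B \right)} = \frac{3}{35} + B$ ($l{\left(B \right)} = B + \frac{3}{35} = \frac{3}{35} + B$)
$\frac{l{\left(-14 \right)}}{-3828} + \frac{4603}{-4725} = \frac{\frac{3}{35} - 14}{-3828} + \frac{4603}{-4725} = \left(- \frac{487}{35}\right) \left(- \frac{1}{3828}\right) + 4603 \left(- \frac{1}{4725}\right) = \frac{487}{133980} - \frac{4603}{4725} = - \frac{5851513}{6029100}$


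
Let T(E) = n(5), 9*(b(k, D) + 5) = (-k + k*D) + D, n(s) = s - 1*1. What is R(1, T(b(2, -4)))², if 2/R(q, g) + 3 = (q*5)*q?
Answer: 1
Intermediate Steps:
n(s) = -1 + s (n(s) = s - 1 = -1 + s)
b(k, D) = -5 - k/9 + D/9 + D*k/9 (b(k, D) = -5 + ((-k + k*D) + D)/9 = -5 + ((-k + D*k) + D)/9 = -5 + (D - k + D*k)/9 = -5 + (-k/9 + D/9 + D*k/9) = -5 - k/9 + D/9 + D*k/9)
T(E) = 4 (T(E) = -1 + 5 = 4)
R(q, g) = 2/(-3 + 5*q²) (R(q, g) = 2/(-3 + (q*5)*q) = 2/(-3 + (5*q)*q) = 2/(-3 + 5*q²))
R(1, T(b(2, -4)))² = (2/(-3 + 5*1²))² = (2/(-3 + 5*1))² = (2/(-3 + 5))² = (2/2)² = (2*(½))² = 1² = 1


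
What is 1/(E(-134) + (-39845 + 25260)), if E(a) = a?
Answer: -1/14719 ≈ -6.7939e-5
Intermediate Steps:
1/(E(-134) + (-39845 + 25260)) = 1/(-134 + (-39845 + 25260)) = 1/(-134 - 14585) = 1/(-14719) = -1/14719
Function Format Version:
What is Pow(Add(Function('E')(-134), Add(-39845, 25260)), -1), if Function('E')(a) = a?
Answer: Rational(-1, 14719) ≈ -6.7939e-5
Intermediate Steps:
Pow(Add(Function('E')(-134), Add(-39845, 25260)), -1) = Pow(Add(-134, Add(-39845, 25260)), -1) = Pow(Add(-134, -14585), -1) = Pow(-14719, -1) = Rational(-1, 14719)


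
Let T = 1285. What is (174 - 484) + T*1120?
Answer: 1438890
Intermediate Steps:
(174 - 484) + T*1120 = (174 - 484) + 1285*1120 = -310 + 1439200 = 1438890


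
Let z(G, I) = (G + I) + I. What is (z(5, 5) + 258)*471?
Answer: 128583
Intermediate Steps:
z(G, I) = G + 2*I
(z(5, 5) + 258)*471 = ((5 + 2*5) + 258)*471 = ((5 + 10) + 258)*471 = (15 + 258)*471 = 273*471 = 128583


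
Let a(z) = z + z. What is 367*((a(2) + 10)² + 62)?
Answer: 94686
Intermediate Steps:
a(z) = 2*z
367*((a(2) + 10)² + 62) = 367*((2*2 + 10)² + 62) = 367*((4 + 10)² + 62) = 367*(14² + 62) = 367*(196 + 62) = 367*258 = 94686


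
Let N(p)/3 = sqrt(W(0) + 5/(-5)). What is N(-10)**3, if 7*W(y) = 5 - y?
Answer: -54*I*sqrt(14)/49 ≈ -4.1235*I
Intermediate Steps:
W(y) = 5/7 - y/7 (W(y) = (5 - y)/7 = 5/7 - y/7)
N(p) = 3*I*sqrt(14)/7 (N(p) = 3*sqrt((5/7 - 1/7*0) + 5/(-5)) = 3*sqrt((5/7 + 0) + 5*(-1/5)) = 3*sqrt(5/7 - 1) = 3*sqrt(-2/7) = 3*(I*sqrt(14)/7) = 3*I*sqrt(14)/7)
N(-10)**3 = (3*I*sqrt(14)/7)**3 = -54*I*sqrt(14)/49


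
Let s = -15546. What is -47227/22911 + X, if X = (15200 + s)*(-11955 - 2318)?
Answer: 113144964011/22911 ≈ 4.9385e+6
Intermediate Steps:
X = 4938458 (X = (15200 - 15546)*(-11955 - 2318) = -346*(-14273) = 4938458)
-47227/22911 + X = -47227/22911 + 4938458 = 113144964011/22911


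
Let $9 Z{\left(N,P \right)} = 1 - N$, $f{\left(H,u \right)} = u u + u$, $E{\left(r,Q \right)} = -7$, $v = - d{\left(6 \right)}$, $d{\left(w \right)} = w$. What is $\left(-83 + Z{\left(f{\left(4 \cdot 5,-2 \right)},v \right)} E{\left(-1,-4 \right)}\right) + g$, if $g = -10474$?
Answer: $- \frac{95006}{9} \approx -10556.0$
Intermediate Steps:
$v = -6$ ($v = \left(-1\right) 6 = -6$)
$f{\left(H,u \right)} = u + u^{2}$ ($f{\left(H,u \right)} = u^{2} + u = u + u^{2}$)
$Z{\left(N,P \right)} = \frac{1}{9} - \frac{N}{9}$ ($Z{\left(N,P \right)} = \frac{1 - N}{9} = \frac{1}{9} - \frac{N}{9}$)
$\left(-83 + Z{\left(f{\left(4 \cdot 5,-2 \right)},v \right)} E{\left(-1,-4 \right)}\right) + g = \left(-83 + \left(\frac{1}{9} - \frac{\left(-2\right) \left(1 - 2\right)}{9}\right) \left(-7\right)\right) - 10474 = \left(-83 + \left(\frac{1}{9} - \frac{\left(-2\right) \left(-1\right)}{9}\right) \left(-7\right)\right) - 10474 = \left(-83 + \left(\frac{1}{9} - \frac{2}{9}\right) \left(-7\right)\right) - 10474 = \left(-83 - - \frac{7}{9}\right) - 10474 = \left(-83 + \frac{7}{9}\right) - 10474 = - \frac{740}{9} - 10474 = - \frac{95006}{9}$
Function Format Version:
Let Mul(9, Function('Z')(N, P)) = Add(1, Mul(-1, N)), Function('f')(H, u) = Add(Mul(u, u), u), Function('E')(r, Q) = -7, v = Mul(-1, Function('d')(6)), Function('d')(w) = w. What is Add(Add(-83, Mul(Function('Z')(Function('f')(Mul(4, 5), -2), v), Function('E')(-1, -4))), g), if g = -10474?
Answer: Rational(-95006, 9) ≈ -10556.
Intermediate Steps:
v = -6 (v = Mul(-1, 6) = -6)
Function('f')(H, u) = Add(u, Pow(u, 2)) (Function('f')(H, u) = Add(Pow(u, 2), u) = Add(u, Pow(u, 2)))
Function('Z')(N, P) = Add(Rational(1, 9), Mul(Rational(-1, 9), N)) (Function('Z')(N, P) = Mul(Rational(1, 9), Add(1, Mul(-1, N))) = Add(Rational(1, 9), Mul(Rational(-1, 9), N)))
Add(Add(-83, Mul(Function('Z')(Function('f')(Mul(4, 5), -2), v), Function('E')(-1, -4))), g) = Add(Add(-83, Mul(Add(Rational(1, 9), Mul(Rational(-1, 9), Mul(-2, Add(1, -2)))), -7)), -10474) = Add(Add(-83, Mul(Add(Rational(1, 9), Mul(Rational(-1, 9), Mul(-2, -1))), -7)), -10474) = Add(Add(-83, Mul(Add(Rational(1, 9), Mul(Rational(-1, 9), 2)), -7)), -10474) = Add(Add(-83, Mul(Add(Rational(1, 9), Rational(-2, 9)), -7)), -10474) = Add(Add(-83, Mul(Rational(-1, 9), -7)), -10474) = Add(Add(-83, Rational(7, 9)), -10474) = Add(Rational(-740, 9), -10474) = Rational(-95006, 9)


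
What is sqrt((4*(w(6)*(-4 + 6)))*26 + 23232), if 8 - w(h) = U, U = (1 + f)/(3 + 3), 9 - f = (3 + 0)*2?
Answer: 4*sqrt(13926)/3 ≈ 157.34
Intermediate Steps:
f = 3 (f = 9 - (3 + 0)*2 = 9 - 3*2 = 9 - 1*6 = 9 - 6 = 3)
U = 2/3 (U = (1 + 3)/(3 + 3) = 4/6 = 4*(1/6) = 2/3 ≈ 0.66667)
w(h) = 22/3 (w(h) = 8 - 1*2/3 = 8 - 2/3 = 22/3)
sqrt((4*(w(6)*(-4 + 6)))*26 + 23232) = sqrt((4*(22*(-4 + 6)/3))*26 + 23232) = sqrt((4*((22/3)*2))*26 + 23232) = sqrt((4*(44/3))*26 + 23232) = sqrt((176/3)*26 + 23232) = sqrt(4576/3 + 23232) = sqrt(74272/3) = 4*sqrt(13926)/3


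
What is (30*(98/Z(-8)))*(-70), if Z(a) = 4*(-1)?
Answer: 51450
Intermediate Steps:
Z(a) = -4
(30*(98/Z(-8)))*(-70) = (30*(98/(-4)))*(-70) = (30*(98*(-¼)))*(-70) = (30*(-49/2))*(-70) = -735*(-70) = 51450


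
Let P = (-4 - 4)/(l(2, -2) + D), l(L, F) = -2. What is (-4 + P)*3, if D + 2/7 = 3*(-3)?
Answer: -780/79 ≈ -9.8734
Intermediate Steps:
D = -65/7 (D = -2/7 + 3*(-3) = -2/7 - 9 = -65/7 ≈ -9.2857)
P = 56/79 (P = (-4 - 4)/(-2 - 65/7) = -8/(-79/7) = -8*(-7/79) = 56/79 ≈ 0.70886)
(-4 + P)*3 = (-4 + 56/79)*3 = -260/79*3 = -780/79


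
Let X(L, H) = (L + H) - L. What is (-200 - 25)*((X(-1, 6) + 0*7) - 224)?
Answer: 49050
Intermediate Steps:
X(L, H) = H (X(L, H) = (H + L) - L = H)
(-200 - 25)*((X(-1, 6) + 0*7) - 224) = (-200 - 25)*((6 + 0*7) - 224) = -225*((6 + 0) - 224) = -225*(6 - 224) = -225*(-218) = 49050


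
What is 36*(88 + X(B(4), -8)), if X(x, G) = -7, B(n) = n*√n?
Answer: 2916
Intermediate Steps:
B(n) = n^(3/2)
36*(88 + X(B(4), -8)) = 36*(88 - 7) = 36*81 = 2916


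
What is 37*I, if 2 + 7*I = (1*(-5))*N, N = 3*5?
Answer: -407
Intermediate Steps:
N = 15
I = -11 (I = -2/7 + ((1*(-5))*15)/7 = -2/7 + (-5*15)/7 = -2/7 + (⅐)*(-75) = -2/7 - 75/7 = -11)
37*I = 37*(-11) = -407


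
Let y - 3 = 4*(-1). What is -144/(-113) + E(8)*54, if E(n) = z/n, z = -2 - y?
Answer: -2475/452 ≈ -5.4757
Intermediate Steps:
y = -1 (y = 3 + 4*(-1) = 3 - 4 = -1)
z = -1 (z = -2 - 1*(-1) = -2 + 1 = -1)
E(n) = -1/n
-144/(-113) + E(8)*54 = -144/(-113) - 1/8*54 = -144*(-1/113) - 1*⅛*54 = 144/113 - ⅛*54 = 144/113 - 27/4 = -2475/452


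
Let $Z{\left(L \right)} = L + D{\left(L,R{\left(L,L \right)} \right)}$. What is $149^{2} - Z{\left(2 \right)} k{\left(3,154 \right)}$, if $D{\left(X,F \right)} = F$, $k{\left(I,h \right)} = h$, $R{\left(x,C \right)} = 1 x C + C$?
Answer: $20969$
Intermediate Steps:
$R{\left(x,C \right)} = C + C x$ ($R{\left(x,C \right)} = x C + C = C x + C = C + C x$)
$Z{\left(L \right)} = L + L \left(1 + L\right)$
$149^{2} - Z{\left(2 \right)} k{\left(3,154 \right)} = 149^{2} - 2 \left(2 + 2\right) 154 = 22201 - 2 \cdot 4 \cdot 154 = 22201 - 8 \cdot 154 = 22201 - 1232 = 20969$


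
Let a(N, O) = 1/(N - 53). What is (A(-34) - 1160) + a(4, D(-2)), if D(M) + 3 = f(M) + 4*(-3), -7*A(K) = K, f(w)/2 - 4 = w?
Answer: -56603/49 ≈ -1155.2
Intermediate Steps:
f(w) = 8 + 2*w
A(K) = -K/7
D(M) = -7 + 2*M (D(M) = -3 + ((8 + 2*M) + 4*(-3)) = -3 + ((8 + 2*M) - 12) = -3 + (-4 + 2*M) = -7 + 2*M)
a(N, O) = 1/(-53 + N)
(A(-34) - 1160) + a(4, D(-2)) = (-⅐*(-34) - 1160) + 1/(-53 + 4) = (34/7 - 1160) + 1/(-49) = -8086/7 - 1/49 = -56603/49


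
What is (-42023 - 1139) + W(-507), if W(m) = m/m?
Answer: -43161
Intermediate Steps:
W(m) = 1
(-42023 - 1139) + W(-507) = (-42023 - 1139) + 1 = -43162 + 1 = -43161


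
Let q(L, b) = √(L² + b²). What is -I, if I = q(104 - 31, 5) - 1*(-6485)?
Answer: -6485 - √5354 ≈ -6558.2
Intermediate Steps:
I = 6485 + √5354 (I = √((104 - 31)² + 5²) - 1*(-6485) = √(73² + 25) + 6485 = √(5329 + 25) + 6485 = √5354 + 6485 = 6485 + √5354 ≈ 6558.2)
-I = -(6485 + √5354) = -6485 - √5354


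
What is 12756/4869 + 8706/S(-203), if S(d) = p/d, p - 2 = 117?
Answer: -409693018/27591 ≈ -14849.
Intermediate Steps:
p = 119 (p = 2 + 117 = 119)
S(d) = 119/d
12756/4869 + 8706/S(-203) = 12756/4869 + 8706/((119/(-203))) = 12756*(1/4869) + 8706/((119*(-1/203))) = 4252/1623 + 8706/(-17/29) = 4252/1623 + 8706*(-29/17) = 4252/1623 - 252474/17 = -409693018/27591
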